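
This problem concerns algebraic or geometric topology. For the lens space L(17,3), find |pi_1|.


pi_1(L(p,q)) = Z/pZ for any q coprime to p.
|pi_1(L(17,3))| = 17

17


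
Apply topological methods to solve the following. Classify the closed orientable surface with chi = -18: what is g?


chi = 2 - 2g for closed orientable surfaces.
-18 = 2 - 2g
2g = 2 - (-18) = 20
g = 10

10


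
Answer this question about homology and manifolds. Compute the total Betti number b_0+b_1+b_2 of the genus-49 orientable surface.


For Sigma_49: b_0 = 1, b_1 = 2g = 98, b_2 = 1.
Total = 1 + 98 + 1 = 100

100


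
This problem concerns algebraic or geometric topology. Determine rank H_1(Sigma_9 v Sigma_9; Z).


For a wedge: H_1(A v B) = H_1(A) + H_1(B).
b_1(Sigma_9) = 18, b_1(Sigma_9) = 18.
b_1 = 18 + 18 = 36

36


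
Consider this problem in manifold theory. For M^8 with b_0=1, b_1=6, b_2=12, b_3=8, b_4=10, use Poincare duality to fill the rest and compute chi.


By Poincare duality b_k = b_{8-k}, so full Betti numbers: b_0=1, b_1=6, b_2=12, b_3=8, b_4=10, b_5=8, b_6=12, b_7=6, b_8=1.
chi = sum (-1)^k b_k = 8

8


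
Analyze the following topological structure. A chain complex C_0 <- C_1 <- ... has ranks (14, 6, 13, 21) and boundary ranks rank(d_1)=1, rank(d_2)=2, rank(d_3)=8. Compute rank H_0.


rank H_k = rank(ker d_k) - rank(im d_{k+1}).
rank(ker d_0) = rank(C_0) - rank(d_0) = 14 - 0 = 14.
rank(im d_{0+1}) = 1.
rank H_0 = 14 - 1 = 13

13


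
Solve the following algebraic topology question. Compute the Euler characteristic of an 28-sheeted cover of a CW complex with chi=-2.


For a finite covering: chi(E) = (number of sheets) * chi(B).
chi(E) = 28 * (-2) = -56

-56


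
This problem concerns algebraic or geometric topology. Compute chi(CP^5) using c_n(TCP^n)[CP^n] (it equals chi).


For any closed oriented manifold, <e(TM),[M]> = chi(M).
chi(CP^5) = 5+1 = 6

6


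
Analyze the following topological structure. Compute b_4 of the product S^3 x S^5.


Each S^d has Poincare polynomial 1 + t^d.
The product S^3 x S^5 has Poincare polynomial prod(1+t^d_i).
Expanding: b_0=1, b_3=1, b_5=1, b_8=1.
b_4 = 0

0


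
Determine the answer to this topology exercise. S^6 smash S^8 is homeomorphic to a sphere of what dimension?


S^m ^ S^n = S^{m+n}.
k = 6 + 8 = 14

14


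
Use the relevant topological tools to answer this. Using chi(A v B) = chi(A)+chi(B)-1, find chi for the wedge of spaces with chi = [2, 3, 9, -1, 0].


chi(A v B) = chi(A) + chi(B) - 1 (one point identified).
For 5 spaces: chi = (sum chi_i) - (5 - 1).
sum = 13; chi = 13 - 4 = 9

9


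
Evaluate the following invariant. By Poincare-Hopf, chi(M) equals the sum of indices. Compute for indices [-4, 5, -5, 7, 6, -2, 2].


Poincare-Hopf: chi(M) = sum of indices of zeros.
chi = (-4) + (5) + (-5) + (7) + (6) + (-2) + (2) = 9

9


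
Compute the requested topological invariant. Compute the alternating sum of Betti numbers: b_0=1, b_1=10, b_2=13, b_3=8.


chi = sum_k (-1)^k b_k.
= (1) + (-10) + (13) + (-8)
= -4

-4


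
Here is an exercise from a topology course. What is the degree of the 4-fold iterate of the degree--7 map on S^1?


deg(f) = -7. Degree is multiplicative: deg(f^4) = (deg f)^4.
deg(f^4) = (-7)^4 = 2401

2401


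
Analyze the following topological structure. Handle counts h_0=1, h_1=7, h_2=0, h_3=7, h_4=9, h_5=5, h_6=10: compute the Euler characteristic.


Handles of index k contribute (-1)^k to chi (same as CW cells).
chi = (1) + (-7) + (0) + (-7) + (9) + (-5) + (10) = 1

1


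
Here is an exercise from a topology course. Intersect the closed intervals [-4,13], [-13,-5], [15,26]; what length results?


Intersection = [max(a_i), min(b_i)] = [15, -5].
Since 15 > -5, the intersection is empty.
Length = 0

0


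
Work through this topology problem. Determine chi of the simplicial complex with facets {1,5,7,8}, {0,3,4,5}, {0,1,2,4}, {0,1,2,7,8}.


Enumerate all faces; f-vector: f_0=8, f_1=21, f_2=20, f_3=8, f_4=1.
chi = sum (-1)^k f_k = 0

0


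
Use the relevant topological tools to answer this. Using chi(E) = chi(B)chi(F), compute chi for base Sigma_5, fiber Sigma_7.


For a fiber bundle F -> E -> B (with CW structure): chi(E) = chi(B) * chi(F).
chi(Sigma_5) = -8, chi(Sigma_7) = -12.
chi(E) = (-8) * (-12) = 96

96


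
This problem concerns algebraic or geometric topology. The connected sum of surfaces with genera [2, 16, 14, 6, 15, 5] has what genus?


Genus is additive under connected sum of orientable surfaces.
g = 2 + 16 + 14 + 6 + 15 + 5 = 58

58


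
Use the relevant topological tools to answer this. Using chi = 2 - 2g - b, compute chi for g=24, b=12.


For a compact orientable surface with genus g and b boundary components: chi = 2 - 2g - b.
chi = 2 - 2*24 - 12 = 2 - 48 - 12 = -58

-58


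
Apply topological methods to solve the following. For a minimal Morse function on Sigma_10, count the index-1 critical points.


A perfect Morse function has m_k = b_k.
For Sigma_10: b_0=1, b_1=2g=20, b_2=1.
Saddles m_1 = 2g = 20

20


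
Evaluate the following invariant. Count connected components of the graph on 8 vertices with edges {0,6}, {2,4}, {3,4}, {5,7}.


Run DFS/union-find over 8 vertices.
V = 8, E = 4.
Number of components = 4

4


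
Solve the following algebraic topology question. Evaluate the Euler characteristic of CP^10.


CP^10 has one cell in each even dimension 0, 2, ..., 2*10 (10+1 cells total).
All cells are even-dimensional, so chi = number of cells.
chi = 10 + 1 = 11

11


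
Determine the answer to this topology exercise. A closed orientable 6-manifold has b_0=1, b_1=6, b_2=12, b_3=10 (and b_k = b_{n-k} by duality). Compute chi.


By Poincare duality b_k = b_{6-k}, so full Betti numbers: b_0=1, b_1=6, b_2=12, b_3=10, b_4=12, b_5=6, b_6=1.
chi = sum (-1)^k b_k = 4

4


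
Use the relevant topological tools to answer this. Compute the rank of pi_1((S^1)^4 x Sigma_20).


pi_1(A x B) = pi_1(A) x pi_1(B); rank of abelianization = b_1.
b_1(T^4) = 4, b_1(Sigma_20) = 2*20 = 40.
b_1(product) = 4 + 40 = 44

44


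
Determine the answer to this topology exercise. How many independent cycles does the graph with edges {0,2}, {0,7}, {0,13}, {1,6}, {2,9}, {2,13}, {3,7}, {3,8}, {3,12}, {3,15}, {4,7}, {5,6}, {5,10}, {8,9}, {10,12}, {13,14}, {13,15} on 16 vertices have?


b_1 = E - V + (number of components).
E = 17, V = 16, components = 2.
b_1 = 17 - 16 + 2 = 3

3


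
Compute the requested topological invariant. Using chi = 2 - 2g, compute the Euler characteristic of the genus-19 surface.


For a closed orientable surface of genus g: chi = 2 - 2g.
Here g = 19.
chi = 2 - 2*19 = 2 - 38 = -36

-36


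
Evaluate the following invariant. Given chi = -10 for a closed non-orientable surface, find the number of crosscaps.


chi = 2 - k for closed non-orientable surfaces with k crosscaps.
-10 = 2 - k
k = 2 - (-10) = 12

12


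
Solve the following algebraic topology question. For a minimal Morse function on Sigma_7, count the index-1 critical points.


A perfect Morse function has m_k = b_k.
For Sigma_7: b_0=1, b_1=2g=14, b_2=1.
Saddles m_1 = 2g = 14

14


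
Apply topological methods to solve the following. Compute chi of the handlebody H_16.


A genus-g handlebody deformation retracts to a wedge of g circles.
chi(vee_g S^1) = 1 - g.
chi(H_16) = 1 - 16 = -15

-15


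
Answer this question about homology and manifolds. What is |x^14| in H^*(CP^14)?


|x| = 2 in H^*(CP^n).
|x^14| = 14 * |x| = 14 * 2 = 28

28


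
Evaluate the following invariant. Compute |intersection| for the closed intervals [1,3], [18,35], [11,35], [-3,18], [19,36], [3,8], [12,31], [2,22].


Intersection = [max(a_i), min(b_i)] = [19, 3].
Since 19 > 3, the intersection is empty.
Length = 0

0


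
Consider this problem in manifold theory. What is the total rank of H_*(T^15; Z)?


b_k(T^15) = C(15,k), so the sum over k is sum_k C(15,k) = 2^15.
Total = 2^15 = 32768

32768


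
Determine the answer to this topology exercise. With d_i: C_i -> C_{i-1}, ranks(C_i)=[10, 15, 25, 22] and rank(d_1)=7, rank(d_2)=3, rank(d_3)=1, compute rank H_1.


rank H_k = rank(ker d_k) - rank(im d_{k+1}).
rank(ker d_1) = rank(C_1) - rank(d_1) = 15 - 7 = 8.
rank(im d_{1+1}) = 3.
rank H_1 = 8 - 3 = 5

5


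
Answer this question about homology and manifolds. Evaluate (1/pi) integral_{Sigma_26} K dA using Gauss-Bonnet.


Gauss-Bonnet: integral K dA = 2*pi*chi(M).
chi(Sigma_26) = 2 - 2*26 = -50.
(integral K dA)/pi = 2*chi = 2*(-50) = -100

-100


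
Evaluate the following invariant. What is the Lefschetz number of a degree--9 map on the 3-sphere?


On S^3: L(f) = tr(f_0*) + (-1)^3 tr(f_3*) = 1 + (-1)^3 * deg(f).
L(f) = 1 + (-1)^3 * -9 = 1 + 9 = 10

10


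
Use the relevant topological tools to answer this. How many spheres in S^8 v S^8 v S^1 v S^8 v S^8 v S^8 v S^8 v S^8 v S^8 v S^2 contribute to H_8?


For a wedge of spheres, H_k (k>0) is free on one generator per sphere of dimension k.
Spheres of dimension 8: count = 8.
b_8 = 8

8


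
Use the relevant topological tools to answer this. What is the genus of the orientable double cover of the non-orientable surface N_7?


chi(N_7) = 2 - 7 = -5.
Double cover: chi(Sigma_g) = 2 * chi(N_7) = 2*(-5) = -10.
2 - 2g = -10, so g = (2 - (-10))/2 = 12/2 = 6

6


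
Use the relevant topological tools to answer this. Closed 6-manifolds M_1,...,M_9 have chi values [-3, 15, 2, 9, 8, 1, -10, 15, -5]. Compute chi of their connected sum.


For n-manifolds: chi(A#B) = chi(A) + chi(B) - chi(S^6).
chi(S^6) = 1 + (-1)^6 = 2.
chi(#) = (sum chi_i) - (9-1)*chi(S^6) = 32 - 8*2 = 16

16


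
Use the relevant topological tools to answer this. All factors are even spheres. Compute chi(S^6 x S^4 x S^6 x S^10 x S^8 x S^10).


chi is multiplicative: chi(X x Y) = chi(X) chi(Y).
Each even-dim sphere has chi = 2. There are 6 factors.
chi = 2^6 = 64

64


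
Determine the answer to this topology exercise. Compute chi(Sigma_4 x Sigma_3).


chi(Sigma_4) = 2 - 2*4 = -6
chi(Sigma_3) = 2 - 2*3 = -4
chi(product) = (-6) * (-4) = 24

24


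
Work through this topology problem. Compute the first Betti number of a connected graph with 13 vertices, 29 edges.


For a connected graph: rank(pi_1) = b_1 = E - V + 1 = 1 - chi.
chi = V - E = 13 - 29 = -16.
rank = 1 - (-16) = 29 - 13 + 1 = 17

17


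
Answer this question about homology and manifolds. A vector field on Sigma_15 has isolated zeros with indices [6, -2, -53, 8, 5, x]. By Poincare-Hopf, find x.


Poincare-Hopf: sum of indices = chi(M).
chi(Sigma_15) = 2 - 2*15 = -28.
Sum of known indices = -36.
x = chi - (sum known) = -28 - (-36) = 8

8


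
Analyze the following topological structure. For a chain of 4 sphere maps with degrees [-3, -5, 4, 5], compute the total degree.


Degree is multiplicative: deg(composition) = product of degrees.
= (-3) * (-5) * (4) * (5) = 300

300


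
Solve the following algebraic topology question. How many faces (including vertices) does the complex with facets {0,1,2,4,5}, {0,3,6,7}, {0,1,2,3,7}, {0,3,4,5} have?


Each maximal simplex on m vertices has 2^m - 1 nonempty faces.
Take the union (dedupe shared faces).
Total distinct faces = 69

69


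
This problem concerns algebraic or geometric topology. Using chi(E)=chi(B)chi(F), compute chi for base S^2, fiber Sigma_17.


chi(S^2) = 2 (n even), chi(Sigma_17) = 2 - 2*17 = -32.
chi(E) = 2 * (-32) = -64

-64


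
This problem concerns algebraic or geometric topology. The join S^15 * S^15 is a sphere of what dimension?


Join of spheres: S^m * S^n = S^{m+n+1}.
dim = 15 + 15 + 1 = 31

31


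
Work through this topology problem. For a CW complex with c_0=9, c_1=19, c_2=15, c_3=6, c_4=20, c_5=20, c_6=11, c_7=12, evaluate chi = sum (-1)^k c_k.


chi = sum_k (-1)^k c_k.
= (-1)^0*9 + (-1)^1*19 + (-1)^2*15 + (-1)^3*6 + (-1)^4*20 + (-1)^5*20 + (-1)^6*11 + (-1)^7*12
= (9) + (-19) + (15) + (-6) + (20) + (-20) + (11) + (-12)
= -2

-2


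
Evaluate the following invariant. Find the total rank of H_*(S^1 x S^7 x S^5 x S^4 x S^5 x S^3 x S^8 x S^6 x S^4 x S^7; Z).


Total Betti number is multiplicative under products.
Each S^d (d>=1) has total Betti number 2.
There are 10 sphere factors.
Total = 2^10 = 1024

1024


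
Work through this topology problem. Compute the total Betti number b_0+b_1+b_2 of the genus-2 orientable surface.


For Sigma_2: b_0 = 1, b_1 = 2g = 4, b_2 = 1.
Total = 1 + 4 + 1 = 6

6


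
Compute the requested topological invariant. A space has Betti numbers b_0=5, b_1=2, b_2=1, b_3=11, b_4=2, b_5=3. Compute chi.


chi = sum_k (-1)^k b_k.
= (5) + (-2) + (1) + (-11) + (2) + (-3)
= -8

-8


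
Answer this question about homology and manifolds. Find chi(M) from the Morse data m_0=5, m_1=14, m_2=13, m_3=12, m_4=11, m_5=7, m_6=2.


Morse theory: chi(M) = sum_k (-1)^k m_k where m_k = #(index-k critical points).
= (5) + (-14) + (13) + (-12) + (11) + (-7) + (2) = -2

-2


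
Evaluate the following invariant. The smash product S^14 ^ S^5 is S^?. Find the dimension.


S^m ^ S^n = S^{m+n}.
k = 14 + 5 = 19

19


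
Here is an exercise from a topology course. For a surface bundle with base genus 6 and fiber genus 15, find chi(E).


For a fiber bundle F -> E -> B (with CW structure): chi(E) = chi(B) * chi(F).
chi(Sigma_6) = -10, chi(Sigma_15) = -28.
chi(E) = (-10) * (-28) = 280

280


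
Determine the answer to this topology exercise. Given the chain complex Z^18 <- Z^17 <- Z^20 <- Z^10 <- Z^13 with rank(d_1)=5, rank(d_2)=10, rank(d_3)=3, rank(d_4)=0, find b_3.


rank H_k = rank(ker d_k) - rank(im d_{k+1}).
rank(ker d_3) = rank(C_3) - rank(d_3) = 10 - 3 = 7.
rank(im d_{3+1}) = 0.
rank H_3 = 7 - 0 = 7

7


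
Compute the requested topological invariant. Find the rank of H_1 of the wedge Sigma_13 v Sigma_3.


For a wedge: H_1(A v B) = H_1(A) + H_1(B).
b_1(Sigma_13) = 26, b_1(Sigma_3) = 6.
b_1 = 26 + 6 = 32

32


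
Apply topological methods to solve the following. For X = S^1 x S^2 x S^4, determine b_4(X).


Each S^d has Poincare polynomial 1 + t^d.
The product S^1 x S^2 x S^4 has Poincare polynomial prod(1+t^d_i).
Expanding: b_0=1, b_1=1, b_2=1, b_3=1, b_4=1, b_5=1, b_6=1, b_7=1.
b_4 = 1

1


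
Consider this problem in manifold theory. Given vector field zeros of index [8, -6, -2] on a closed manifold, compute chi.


Poincare-Hopf: chi(M) = sum of indices of zeros.
chi = (8) + (-6) + (-2) = 0

0


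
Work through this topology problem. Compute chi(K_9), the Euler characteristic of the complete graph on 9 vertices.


K_9: V = 9, E = C(9,2) = 36.
chi = V - E = 9 - 36 = -27

-27


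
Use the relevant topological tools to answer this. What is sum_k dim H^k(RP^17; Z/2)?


H^k(RP^17; Z/2) = Z/2 for each 0 <= k <= 17.
Total dimension = 17 + 1 = 18

18


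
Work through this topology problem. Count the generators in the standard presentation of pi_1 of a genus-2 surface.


Standard presentation: pi_1(Sigma_g) = <a_1,b_1,...,a_g,b_g | [a_1,b_1]...[a_g,b_g] = 1>.
Number of generators = 2g = 2*2 = 4

4


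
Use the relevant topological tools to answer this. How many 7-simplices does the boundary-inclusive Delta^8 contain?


Delta^8 has 8+1 vertices. A 7-face is a choice of 7+1 vertices.
f_7 = C(8+1, 7+1) = C(9,8) = 9

9


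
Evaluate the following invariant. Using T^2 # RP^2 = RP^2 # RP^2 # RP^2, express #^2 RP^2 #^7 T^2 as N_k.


Since a >= 1, the sum is non-orientable; each T^2 can be replaced by RP^2 # RP^2 (since T^2#RP^2 = 3RP^2).
Total crosscaps k = 2 + 2*7 = 16.
Check via chi: chi = 2*1 + 7*0 - (2+7-1)*2 = -14 = 2 - k = -14. Consistent.

16


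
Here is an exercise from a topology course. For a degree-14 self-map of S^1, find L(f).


On S^1: L(f) = tr(f_0*) + (-1)^1 tr(f_1*) = 1 + (-1)^1 * deg(f).
L(f) = 1 + (-1)^1 * 14 = 1 + -14 = -13

-13


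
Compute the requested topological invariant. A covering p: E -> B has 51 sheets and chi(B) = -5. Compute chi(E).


For a finite covering: chi(E) = (number of sheets) * chi(B).
chi(E) = 51 * (-5) = -255

-255


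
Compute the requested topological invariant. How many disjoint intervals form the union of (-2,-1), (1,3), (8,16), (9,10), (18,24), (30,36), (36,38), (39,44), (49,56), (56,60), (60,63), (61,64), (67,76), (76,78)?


Sort and merge overlapping open intervals.
Merged: (-2,-1), (1,3), (8,16), (18,24), (30,36), (36,38), (39,44), (49,56), (56,60), (60,64), (67,76), (76,78).
Number of components = 12

12


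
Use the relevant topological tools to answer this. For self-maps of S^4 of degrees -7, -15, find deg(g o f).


Degree is multiplicative under composition: deg(g o f) = deg(g) * deg(f).
= -15 * -7 = 105

105


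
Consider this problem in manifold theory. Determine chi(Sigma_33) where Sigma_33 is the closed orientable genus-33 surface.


For a closed orientable surface of genus g: chi = 2 - 2g.
Here g = 33.
chi = 2 - 2*33 = 2 - 66 = -64

-64


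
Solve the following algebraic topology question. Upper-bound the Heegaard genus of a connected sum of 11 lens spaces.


Heegaard genus satisfies g(A#B) <= g(A) + g(B).
Each lens space has g = 1.
Upper bound: 11 * 1 = 11

11


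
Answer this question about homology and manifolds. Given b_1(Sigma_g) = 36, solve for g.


For a closed orientable surface: b_1 = 2g.
36 = 2g
g = 36 / 2 = 18

18


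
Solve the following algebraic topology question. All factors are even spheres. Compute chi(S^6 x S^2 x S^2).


chi is multiplicative: chi(X x Y) = chi(X) chi(Y).
Each even-dim sphere has chi = 2. There are 3 factors.
chi = 2^3 = 8

8


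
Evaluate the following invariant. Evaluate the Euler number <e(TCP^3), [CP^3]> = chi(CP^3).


For any closed oriented manifold, <e(TM),[M]> = chi(M).
chi(CP^3) = 3+1 = 4

4


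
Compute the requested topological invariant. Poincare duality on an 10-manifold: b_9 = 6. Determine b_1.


Poincare duality for closed orientable n-manifolds: b_k = b_{n-k}.
Here n = 10, so b_1 = b_9 = 6

6


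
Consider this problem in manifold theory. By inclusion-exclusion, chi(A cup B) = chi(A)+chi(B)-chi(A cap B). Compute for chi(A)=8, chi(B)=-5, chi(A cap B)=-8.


chi(A cup B) = chi(A) + chi(B) - chi(A cap B)
= 8 + (-5) - (-8)
= 11

11


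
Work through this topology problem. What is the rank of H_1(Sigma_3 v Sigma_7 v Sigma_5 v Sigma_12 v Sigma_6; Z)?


For a wedge X v Y: reduced H_k(X v Y) = H_k(X) + H_k(Y).
Each Sigma_g contributes b_1 = 2g.
b_1 = 6 + 14 + 10 + 24 + 12 = 66

66


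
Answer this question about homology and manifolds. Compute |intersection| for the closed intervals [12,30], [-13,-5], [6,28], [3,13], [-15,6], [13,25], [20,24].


Intersection = [max(a_i), min(b_i)] = [20, -5].
Since 20 > -5, the intersection is empty.
Length = 0

0


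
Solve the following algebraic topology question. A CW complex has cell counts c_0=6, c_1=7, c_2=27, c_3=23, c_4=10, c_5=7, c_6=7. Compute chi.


chi = sum_k (-1)^k c_k.
= (-1)^0*6 + (-1)^1*7 + (-1)^2*27 + (-1)^3*23 + (-1)^4*10 + (-1)^5*7 + (-1)^6*7
= (6) + (-7) + (27) + (-23) + (10) + (-7) + (7)
= 13

13


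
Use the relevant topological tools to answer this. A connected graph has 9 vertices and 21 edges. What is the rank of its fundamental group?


For a connected graph: rank(pi_1) = b_1 = E - V + 1 = 1 - chi.
chi = V - E = 9 - 21 = -12.
rank = 1 - (-12) = 21 - 9 + 1 = 13

13


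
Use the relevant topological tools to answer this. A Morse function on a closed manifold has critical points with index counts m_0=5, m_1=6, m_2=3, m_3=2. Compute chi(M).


Morse theory: chi(M) = sum_k (-1)^k m_k where m_k = #(index-k critical points).
= (5) + (-6) + (3) + (-2) = 0

0


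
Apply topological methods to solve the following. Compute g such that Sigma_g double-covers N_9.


chi(N_9) = 2 - 9 = -7.
Double cover: chi(Sigma_g) = 2 * chi(N_9) = 2*(-7) = -14.
2 - 2g = -14, so g = (2 - (-14))/2 = 16/2 = 8

8


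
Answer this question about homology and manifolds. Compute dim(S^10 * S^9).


Join of spheres: S^m * S^n = S^{m+n+1}.
dim = 10 + 9 + 1 = 20

20


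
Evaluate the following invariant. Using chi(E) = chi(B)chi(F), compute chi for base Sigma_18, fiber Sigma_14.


For a fiber bundle F -> E -> B (with CW structure): chi(E) = chi(B) * chi(F).
chi(Sigma_18) = -34, chi(Sigma_14) = -26.
chi(E) = (-34) * (-26) = 884

884


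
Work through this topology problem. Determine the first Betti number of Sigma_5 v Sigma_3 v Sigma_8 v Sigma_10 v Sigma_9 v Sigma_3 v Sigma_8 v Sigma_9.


For a wedge X v Y: reduced H_k(X v Y) = H_k(X) + H_k(Y).
Each Sigma_g contributes b_1 = 2g.
b_1 = 10 + 6 + 16 + 20 + 18 + 6 + 16 + 18 = 110

110


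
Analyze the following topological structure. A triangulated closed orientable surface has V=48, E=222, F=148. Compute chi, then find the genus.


chi = V - E + F = 48 - 222 + 148 = -26
For orientable closed surface: chi = 2 - 2g, so g = (2 - chi)/2.
g = (2 - (-26)) / 2 = 28 / 2 = 14

14


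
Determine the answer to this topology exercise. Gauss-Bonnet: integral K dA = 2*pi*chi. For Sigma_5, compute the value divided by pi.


Gauss-Bonnet: integral K dA = 2*pi*chi(M).
chi(Sigma_5) = 2 - 2*5 = -8.
(integral K dA)/pi = 2*chi = 2*(-8) = -16

-16


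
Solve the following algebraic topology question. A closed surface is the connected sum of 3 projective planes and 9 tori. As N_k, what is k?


Since a >= 1, the sum is non-orientable; each T^2 can be replaced by RP^2 # RP^2 (since T^2#RP^2 = 3RP^2).
Total crosscaps k = 3 + 2*9 = 21.
Check via chi: chi = 3*1 + 9*0 - (3+9-1)*2 = -19 = 2 - k = -19. Consistent.

21


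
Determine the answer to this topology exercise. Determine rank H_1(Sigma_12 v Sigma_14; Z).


For a wedge: H_1(A v B) = H_1(A) + H_1(B).
b_1(Sigma_12) = 24, b_1(Sigma_14) = 28.
b_1 = 24 + 28 = 52

52


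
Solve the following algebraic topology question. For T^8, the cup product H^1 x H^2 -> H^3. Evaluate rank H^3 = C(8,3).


Cup product: H^p x H^q -> H^{p+q}; here p+q = 1+2 = 3.
rank H^k(T^n) = C(n,k).
C(8,3) = 56

56


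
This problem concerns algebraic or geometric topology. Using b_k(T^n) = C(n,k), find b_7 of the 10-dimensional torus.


By the Kunneth formula, b_k(T^n) = C(n,k).
b_7(T^10) = C(10,7).
C(10,7) = 10!/(7!*3!) = 120

120


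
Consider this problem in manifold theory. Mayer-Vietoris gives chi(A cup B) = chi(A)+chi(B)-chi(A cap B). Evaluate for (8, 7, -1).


chi(A cup B) = chi(A) + chi(B) - chi(A cap B)
= 8 + (7) - (-1)
= 16

16


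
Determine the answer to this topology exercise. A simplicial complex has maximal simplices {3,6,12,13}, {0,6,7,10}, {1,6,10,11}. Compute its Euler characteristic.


Enumerate all faces; f-vector: f_0=9, f_1=17, f_2=12, f_3=3.
chi = sum (-1)^k f_k = 1

1


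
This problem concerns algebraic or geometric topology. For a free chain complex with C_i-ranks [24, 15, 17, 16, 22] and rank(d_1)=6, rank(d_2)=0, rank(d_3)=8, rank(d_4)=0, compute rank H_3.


rank H_k = rank(ker d_k) - rank(im d_{k+1}).
rank(ker d_3) = rank(C_3) - rank(d_3) = 16 - 8 = 8.
rank(im d_{3+1}) = 0.
rank H_3 = 8 - 0 = 8

8


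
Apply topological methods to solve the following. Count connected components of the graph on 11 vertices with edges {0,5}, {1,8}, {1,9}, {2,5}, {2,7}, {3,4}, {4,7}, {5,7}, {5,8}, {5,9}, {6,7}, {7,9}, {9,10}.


Run DFS/union-find over 11 vertices.
V = 11, E = 13.
Number of components = 1

1


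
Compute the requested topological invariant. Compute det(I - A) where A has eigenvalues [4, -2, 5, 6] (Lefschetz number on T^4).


For a torus self-map: L(f) = det(I - A) where A acts on H_1.
L(f) = (1-4) * (1--2) * (1-5) * (1-6) = -3 * 3 * -4 * -5 = -180

-180


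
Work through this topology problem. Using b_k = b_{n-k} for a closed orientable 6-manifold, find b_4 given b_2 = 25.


Poincare duality for closed orientable n-manifolds: b_k = b_{n-k}.
Here n = 6, so b_4 = b_2 = 25

25


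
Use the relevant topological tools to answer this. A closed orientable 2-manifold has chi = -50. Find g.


chi = 2 - 2g for closed orientable surfaces.
-50 = 2 - 2g
2g = 2 - (-50) = 52
g = 26

26


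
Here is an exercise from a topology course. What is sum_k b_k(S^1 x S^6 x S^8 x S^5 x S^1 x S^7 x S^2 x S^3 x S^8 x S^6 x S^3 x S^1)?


Total Betti number is multiplicative under products.
Each S^d (d>=1) has total Betti number 2.
There are 12 sphere factors.
Total = 2^12 = 4096

4096


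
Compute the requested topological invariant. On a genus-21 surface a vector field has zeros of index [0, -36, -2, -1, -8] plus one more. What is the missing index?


Poincare-Hopf: sum of indices = chi(M).
chi(Sigma_21) = 2 - 2*21 = -40.
Sum of known indices = -47.
x = chi - (sum known) = -40 - (-47) = 7

7


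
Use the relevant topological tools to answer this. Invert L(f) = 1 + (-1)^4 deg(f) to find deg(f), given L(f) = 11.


L(f) = 1 + (-1)^4 deg(f) on S^4.
11 = 1 + (-1)^4 * deg(f)
(-1)^4 * deg(f) = 10
deg(f) = 10

10


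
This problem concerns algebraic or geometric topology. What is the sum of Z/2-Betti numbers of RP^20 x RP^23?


dim H^*(RP^n; Z/2) = n+1 (one Z/2 in each degree 0..n).
Total Betti number is multiplicative.
Total = (20+1) * (23+1) = 21 * 24 = 504

504


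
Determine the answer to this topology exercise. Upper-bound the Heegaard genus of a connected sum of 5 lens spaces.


Heegaard genus satisfies g(A#B) <= g(A) + g(B).
Each lens space has g = 1.
Upper bound: 5 * 1 = 5

5


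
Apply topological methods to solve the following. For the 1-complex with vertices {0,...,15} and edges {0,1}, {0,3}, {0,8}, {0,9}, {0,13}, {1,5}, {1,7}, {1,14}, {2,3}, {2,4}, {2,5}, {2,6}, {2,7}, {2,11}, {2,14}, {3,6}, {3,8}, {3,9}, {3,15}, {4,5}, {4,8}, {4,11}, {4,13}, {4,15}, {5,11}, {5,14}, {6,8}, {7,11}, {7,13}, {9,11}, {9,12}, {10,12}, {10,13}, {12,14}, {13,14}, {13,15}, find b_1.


b_1 = E - V + (number of components).
E = 36, V = 16, components = 1.
b_1 = 36 - 16 + 1 = 21

21


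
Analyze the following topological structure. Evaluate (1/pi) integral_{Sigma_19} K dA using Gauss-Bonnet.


Gauss-Bonnet: integral K dA = 2*pi*chi(M).
chi(Sigma_19) = 2 - 2*19 = -36.
(integral K dA)/pi = 2*chi = 2*(-36) = -72

-72


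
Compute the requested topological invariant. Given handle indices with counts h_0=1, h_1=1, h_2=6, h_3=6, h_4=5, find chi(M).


Handles of index k contribute (-1)^k to chi (same as CW cells).
chi = (1) + (-1) + (6) + (-6) + (5) = 5

5


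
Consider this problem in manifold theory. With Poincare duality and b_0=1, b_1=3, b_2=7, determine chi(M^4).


By Poincare duality b_k = b_{4-k}, so full Betti numbers: b_0=1, b_1=3, b_2=7, b_3=3, b_4=1.
chi = sum (-1)^k b_k = 3

3


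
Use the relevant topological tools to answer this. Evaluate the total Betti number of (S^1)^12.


b_k(T^12) = C(12,k), so the sum over k is sum_k C(12,k) = 2^12.
Total = 2^12 = 4096

4096


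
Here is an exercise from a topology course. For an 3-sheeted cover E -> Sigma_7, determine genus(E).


For an n-sheeted cover: chi(E) = n * chi(B).
chi(Sigma_7) = 2 - 2*7 = -12.
chi(E) = 3 * (-12) = -36.
genus(E) = (2 - chi(E))/2 = (2 - (-36))/2 = 38/2 = 19

19


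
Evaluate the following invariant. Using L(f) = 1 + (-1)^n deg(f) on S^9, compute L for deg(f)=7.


On S^9: L(f) = tr(f_0*) + (-1)^9 tr(f_9*) = 1 + (-1)^9 * deg(f).
L(f) = 1 + (-1)^9 * 7 = 1 + -7 = -6

-6


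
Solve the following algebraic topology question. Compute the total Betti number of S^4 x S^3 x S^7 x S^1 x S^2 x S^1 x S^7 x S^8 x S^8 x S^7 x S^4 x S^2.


Total Betti number is multiplicative under products.
Each S^d (d>=1) has total Betti number 2.
There are 12 sphere factors.
Total = 2^12 = 4096

4096


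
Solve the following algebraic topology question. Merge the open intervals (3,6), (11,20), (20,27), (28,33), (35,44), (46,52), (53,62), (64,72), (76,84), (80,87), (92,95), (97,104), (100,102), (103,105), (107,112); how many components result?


Sort and merge overlapping open intervals.
Merged: (3,6), (11,20), (20,27), (28,33), (35,44), (46,52), (53,62), (64,72), (76,87), (92,95), (97,105), (107,112).
Number of components = 12

12


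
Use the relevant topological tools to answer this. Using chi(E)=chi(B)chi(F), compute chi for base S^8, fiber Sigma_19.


chi(S^8) = 2 (n even), chi(Sigma_19) = 2 - 2*19 = -36.
chi(E) = 2 * (-36) = -72

-72


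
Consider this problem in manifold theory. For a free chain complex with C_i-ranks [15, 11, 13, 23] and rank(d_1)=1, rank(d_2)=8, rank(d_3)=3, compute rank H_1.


rank H_k = rank(ker d_k) - rank(im d_{k+1}).
rank(ker d_1) = rank(C_1) - rank(d_1) = 11 - 1 = 10.
rank(im d_{1+1}) = 8.
rank H_1 = 10 - 8 = 2

2


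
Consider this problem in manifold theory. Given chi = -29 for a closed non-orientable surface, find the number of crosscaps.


chi = 2 - k for closed non-orientable surfaces with k crosscaps.
-29 = 2 - k
k = 2 - (-29) = 31

31


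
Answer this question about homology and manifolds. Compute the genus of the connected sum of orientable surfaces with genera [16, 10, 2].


Genus is additive under connected sum of orientable surfaces.
g = 16 + 10 + 2 = 28

28


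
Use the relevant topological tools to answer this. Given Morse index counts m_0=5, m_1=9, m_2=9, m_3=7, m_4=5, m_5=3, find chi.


Morse theory: chi(M) = sum_k (-1)^k m_k where m_k = #(index-k critical points).
= (5) + (-9) + (9) + (-7) + (5) + (-3) = 0

0


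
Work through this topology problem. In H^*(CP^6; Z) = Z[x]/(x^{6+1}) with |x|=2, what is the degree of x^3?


|x| = 2 in H^*(CP^n).
|x^3| = 3 * |x| = 3 * 2 = 6

6


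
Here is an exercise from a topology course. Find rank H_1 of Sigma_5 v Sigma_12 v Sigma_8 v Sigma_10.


For a wedge X v Y: reduced H_k(X v Y) = H_k(X) + H_k(Y).
Each Sigma_g contributes b_1 = 2g.
b_1 = 10 + 24 + 16 + 20 = 70

70


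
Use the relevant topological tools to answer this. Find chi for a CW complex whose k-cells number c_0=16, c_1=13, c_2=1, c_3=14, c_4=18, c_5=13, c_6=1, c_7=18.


chi = sum_k (-1)^k c_k.
= (-1)^0*16 + (-1)^1*13 + (-1)^2*1 + (-1)^3*14 + (-1)^4*18 + (-1)^5*13 + (-1)^6*1 + (-1)^7*18
= (16) + (-13) + (1) + (-14) + (18) + (-13) + (1) + (-18)
= -22

-22


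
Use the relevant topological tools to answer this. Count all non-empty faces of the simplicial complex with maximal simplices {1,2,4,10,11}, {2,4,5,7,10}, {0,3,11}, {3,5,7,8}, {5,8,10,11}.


Each maximal simplex on m vertices has 2^m - 1 nonempty faces.
Take the union (dedupe shared faces).
Total distinct faces = 80

80


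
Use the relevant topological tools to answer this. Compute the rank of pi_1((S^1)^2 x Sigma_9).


pi_1(A x B) = pi_1(A) x pi_1(B); rank of abelianization = b_1.
b_1(T^2) = 2, b_1(Sigma_9) = 2*9 = 18.
b_1(product) = 2 + 18 = 20

20


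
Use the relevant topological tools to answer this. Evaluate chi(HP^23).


HP^23 has one cell in each dimension 0, 4, ..., 4*23 (23+1 cells, all even-dim).
chi = 23 + 1 = 24

24


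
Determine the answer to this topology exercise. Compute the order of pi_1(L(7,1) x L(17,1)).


pi_1(X x Y) = pi_1(X) x pi_1(Y).
pi_1(L(7,1)) = Z/7, pi_1(L(17,1)) = Z/17.
|Z/7 x Z/17| = 7 * 17 = 119

119


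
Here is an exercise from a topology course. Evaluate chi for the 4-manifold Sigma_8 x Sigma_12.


chi(Sigma_8) = 2 - 2*8 = -14
chi(Sigma_12) = 2 - 2*12 = -22
chi(product) = (-14) * (-22) = 308

308


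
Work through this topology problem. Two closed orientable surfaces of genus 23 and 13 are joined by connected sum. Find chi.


chi(Sigma_23) = 2 - 2*23 = -44
chi(Sigma_13) = 2 - 2*13 = -24
For surfaces: chi(A#B) = chi(A) + chi(B) - 2.
chi = -44 + -24 - 2 = -70

-70


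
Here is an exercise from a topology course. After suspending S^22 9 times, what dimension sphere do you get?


Each suspension raises dimension by 1: Sigma S^n = S^{n+1}.
Sigma^9 S^22 = S^{22+9} = S^31

31


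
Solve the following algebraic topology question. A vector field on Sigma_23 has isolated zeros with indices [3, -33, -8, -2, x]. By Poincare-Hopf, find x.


Poincare-Hopf: sum of indices = chi(M).
chi(Sigma_23) = 2 - 2*23 = -44.
Sum of known indices = -40.
x = chi - (sum known) = -44 - (-40) = -4

-4


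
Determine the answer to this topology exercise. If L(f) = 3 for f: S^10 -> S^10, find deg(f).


L(f) = 1 + (-1)^10 deg(f) on S^10.
3 = 1 + (-1)^10 * deg(f)
(-1)^10 * deg(f) = 2
deg(f) = 2

2


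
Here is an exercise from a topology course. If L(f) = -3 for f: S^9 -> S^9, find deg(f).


L(f) = 1 + (-1)^9 deg(f) on S^9.
-3 = 1 + (-1)^9 * deg(f)
(-1)^9 * deg(f) = -4
deg(f) = 4

4


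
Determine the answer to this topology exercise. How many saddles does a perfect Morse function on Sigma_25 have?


A perfect Morse function has m_k = b_k.
For Sigma_25: b_0=1, b_1=2g=50, b_2=1.
Saddles m_1 = 2g = 50

50


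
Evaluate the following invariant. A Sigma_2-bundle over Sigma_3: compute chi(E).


For a fiber bundle F -> E -> B (with CW structure): chi(E) = chi(B) * chi(F).
chi(Sigma_3) = -4, chi(Sigma_2) = -2.
chi(E) = (-4) * (-2) = 8

8


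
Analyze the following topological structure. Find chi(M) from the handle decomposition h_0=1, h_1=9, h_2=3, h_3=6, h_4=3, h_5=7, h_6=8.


Handles of index k contribute (-1)^k to chi (same as CW cells).
chi = (1) + (-9) + (3) + (-6) + (3) + (-7) + (8) = -7

-7


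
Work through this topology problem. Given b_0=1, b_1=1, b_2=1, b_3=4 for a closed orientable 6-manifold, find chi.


By Poincare duality b_k = b_{6-k}, so full Betti numbers: b_0=1, b_1=1, b_2=1, b_3=4, b_4=1, b_5=1, b_6=1.
chi = sum (-1)^k b_k = -2

-2


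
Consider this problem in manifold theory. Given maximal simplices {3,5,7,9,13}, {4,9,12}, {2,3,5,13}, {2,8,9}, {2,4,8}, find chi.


Enumerate all faces; f-vector: f_0=9, f_1=21, f_2=16, f_3=6, f_4=1.
chi = sum (-1)^k f_k = -1

-1


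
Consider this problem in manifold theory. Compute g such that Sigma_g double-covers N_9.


chi(N_9) = 2 - 9 = -7.
Double cover: chi(Sigma_g) = 2 * chi(N_9) = 2*(-7) = -14.
2 - 2g = -14, so g = (2 - (-14))/2 = 16/2 = 8

8


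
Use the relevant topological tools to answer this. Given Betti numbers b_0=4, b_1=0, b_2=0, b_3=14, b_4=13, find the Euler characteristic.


chi = sum_k (-1)^k b_k.
= (4) + (0) + (0) + (-14) + (13)
= 3

3


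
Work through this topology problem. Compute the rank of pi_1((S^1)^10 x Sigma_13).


pi_1(A x B) = pi_1(A) x pi_1(B); rank of abelianization = b_1.
b_1(T^10) = 10, b_1(Sigma_13) = 2*13 = 26.
b_1(product) = 10 + 26 = 36

36


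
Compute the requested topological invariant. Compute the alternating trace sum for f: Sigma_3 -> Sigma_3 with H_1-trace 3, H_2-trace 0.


L(f) = tr(f_0*) - tr(f_1*) + tr(f_2*).
= 1 - (3) + (0)
= -2

-2


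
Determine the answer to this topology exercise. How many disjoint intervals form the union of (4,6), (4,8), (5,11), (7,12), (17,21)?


Sort and merge overlapping open intervals.
Merged: (4,12), (17,21).
Number of components = 2

2


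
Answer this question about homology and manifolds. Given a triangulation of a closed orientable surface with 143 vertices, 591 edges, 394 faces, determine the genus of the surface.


chi = V - E + F = 143 - 591 + 394 = -54
For orientable closed surface: chi = 2 - 2g, so g = (2 - chi)/2.
g = (2 - (-54)) / 2 = 56 / 2 = 28

28


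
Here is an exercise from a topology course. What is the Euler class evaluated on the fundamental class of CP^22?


For any closed oriented manifold, <e(TM),[M]> = chi(M).
chi(CP^22) = 22+1 = 23

23


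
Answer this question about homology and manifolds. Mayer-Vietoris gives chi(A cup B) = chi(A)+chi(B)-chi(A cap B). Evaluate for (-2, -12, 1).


chi(A cup B) = chi(A) + chi(B) - chi(A cap B)
= -2 + (-12) - (1)
= -15

-15


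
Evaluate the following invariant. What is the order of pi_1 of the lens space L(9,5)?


pi_1(L(p,q)) = Z/pZ for any q coprime to p.
|pi_1(L(9,5))| = 9

9


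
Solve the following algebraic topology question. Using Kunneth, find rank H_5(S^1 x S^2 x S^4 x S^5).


Each S^d has Poincare polynomial 1 + t^d.
The product S^1 x S^2 x S^4 x S^5 has Poincare polynomial prod(1+t^d_i).
Expanding: b_0=1, b_1=1, b_2=1, b_3=1, b_4=1, b_5=2, b_6=2, b_7=2, b_8=1, b_9=1, b_10=1, b_11=1, b_12=1.
b_5 = 2

2


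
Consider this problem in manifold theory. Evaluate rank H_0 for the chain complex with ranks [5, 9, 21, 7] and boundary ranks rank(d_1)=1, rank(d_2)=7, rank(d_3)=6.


rank H_k = rank(ker d_k) - rank(im d_{k+1}).
rank(ker d_0) = rank(C_0) - rank(d_0) = 5 - 0 = 5.
rank(im d_{0+1}) = 1.
rank H_0 = 5 - 1 = 4

4


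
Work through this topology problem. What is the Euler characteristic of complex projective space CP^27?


CP^27 has one cell in each even dimension 0, 2, ..., 2*27 (27+1 cells total).
All cells are even-dimensional, so chi = number of cells.
chi = 27 + 1 = 28

28


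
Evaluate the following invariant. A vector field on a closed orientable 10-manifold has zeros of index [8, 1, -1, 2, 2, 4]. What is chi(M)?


Poincare-Hopf: chi(M) = sum of indices of zeros.
chi = (8) + (1) + (-1) + (2) + (2) + (4) = 16

16


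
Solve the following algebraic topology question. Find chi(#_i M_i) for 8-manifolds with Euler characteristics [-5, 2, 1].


For n-manifolds: chi(A#B) = chi(A) + chi(B) - chi(S^8).
chi(S^8) = 1 + (-1)^8 = 2.
chi(#) = (sum chi_i) - (3-1)*chi(S^8) = -2 - 2*2 = -6

-6


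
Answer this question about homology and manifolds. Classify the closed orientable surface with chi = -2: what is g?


chi = 2 - 2g for closed orientable surfaces.
-2 = 2 - 2g
2g = 2 - (-2) = 4
g = 2

2


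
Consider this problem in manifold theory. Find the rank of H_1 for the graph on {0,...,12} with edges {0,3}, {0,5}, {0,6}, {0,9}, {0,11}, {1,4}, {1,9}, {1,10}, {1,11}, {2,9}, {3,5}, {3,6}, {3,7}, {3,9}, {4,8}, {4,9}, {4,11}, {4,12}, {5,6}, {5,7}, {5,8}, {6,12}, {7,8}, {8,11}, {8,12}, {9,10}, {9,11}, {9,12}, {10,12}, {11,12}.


b_1 = E - V + (number of components).
E = 30, V = 13, components = 1.
b_1 = 30 - 13 + 1 = 18

18


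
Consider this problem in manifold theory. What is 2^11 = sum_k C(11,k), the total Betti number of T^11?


b_k(T^11) = C(11,k), so the sum over k is sum_k C(11,k) = 2^11.
Total = 2^11 = 2048

2048


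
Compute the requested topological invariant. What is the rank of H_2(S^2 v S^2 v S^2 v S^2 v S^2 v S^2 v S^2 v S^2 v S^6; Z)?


For a wedge of spheres, H_k (k>0) is free on one generator per sphere of dimension k.
Spheres of dimension 2: count = 8.
b_2 = 8

8


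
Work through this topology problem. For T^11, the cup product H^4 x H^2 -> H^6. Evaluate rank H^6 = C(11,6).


Cup product: H^p x H^q -> H^{p+q}; here p+q = 4+2 = 6.
rank H^k(T^n) = C(n,k).
C(11,6) = 462

462


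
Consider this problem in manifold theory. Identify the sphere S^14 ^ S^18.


S^m ^ S^n = S^{m+n}.
k = 14 + 18 = 32

32


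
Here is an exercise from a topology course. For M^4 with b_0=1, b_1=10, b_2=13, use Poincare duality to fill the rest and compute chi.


By Poincare duality b_k = b_{4-k}, so full Betti numbers: b_0=1, b_1=10, b_2=13, b_3=10, b_4=1.
chi = sum (-1)^k b_k = -5

-5


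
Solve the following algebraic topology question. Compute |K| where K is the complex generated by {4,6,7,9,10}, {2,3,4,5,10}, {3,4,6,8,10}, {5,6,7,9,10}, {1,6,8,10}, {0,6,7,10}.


Each maximal simplex on m vertices has 2^m - 1 nonempty faces.
Take the union (dedupe shared faces).
Total distinct faces = 109

109


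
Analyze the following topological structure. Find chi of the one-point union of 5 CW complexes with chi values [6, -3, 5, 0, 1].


chi(A v B) = chi(A) + chi(B) - 1 (one point identified).
For 5 spaces: chi = (sum chi_i) - (5 - 1).
sum = 9; chi = 9 - 4 = 5

5


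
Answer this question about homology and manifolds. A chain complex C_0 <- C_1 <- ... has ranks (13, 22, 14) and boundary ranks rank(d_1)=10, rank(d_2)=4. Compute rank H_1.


rank H_k = rank(ker d_k) - rank(im d_{k+1}).
rank(ker d_1) = rank(C_1) - rank(d_1) = 22 - 10 = 12.
rank(im d_{1+1}) = 4.
rank H_1 = 12 - 4 = 8

8
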